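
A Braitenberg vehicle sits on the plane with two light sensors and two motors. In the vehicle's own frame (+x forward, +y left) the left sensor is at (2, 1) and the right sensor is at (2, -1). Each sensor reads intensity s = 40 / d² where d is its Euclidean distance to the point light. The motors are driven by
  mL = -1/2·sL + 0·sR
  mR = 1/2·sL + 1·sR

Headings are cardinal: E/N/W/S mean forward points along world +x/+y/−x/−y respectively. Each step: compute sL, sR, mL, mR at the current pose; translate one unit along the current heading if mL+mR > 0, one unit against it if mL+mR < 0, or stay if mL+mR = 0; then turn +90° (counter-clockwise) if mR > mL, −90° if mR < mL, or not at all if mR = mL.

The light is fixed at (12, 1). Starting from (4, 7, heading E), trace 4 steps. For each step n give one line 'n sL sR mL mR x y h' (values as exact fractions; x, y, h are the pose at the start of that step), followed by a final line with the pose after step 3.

n=0: pose=(4,7,E); sL=8/17, sR=40/61; mL=-4/17, mR=924/1037; mL+mR=40/61 → advance +1; mR−mL=1168/1037 → turn +1·90°
n=1: pose=(5,7,N); sL=5/16, sR=2/5; mL=-5/32, mR=89/160; mL+mR=2/5 → advance +1; mR−mL=57/80 → turn +1·90°
n=2: pose=(5,8,W); sL=40/117, sR=8/29; mL=-20/117, mR=1516/3393; mL+mR=8/29 → advance +1; mR−mL=2096/3393 → turn +1·90°
n=3: pose=(4,8,S); sL=20/37, sR=20/53; mL=-10/37, mR=1270/1961; mL+mR=20/53 → advance +1; mR−mL=1800/1961 → turn +1·90°

0 8/17 40/61 -4/17 924/1037 4 7 E
1 5/16 2/5 -5/32 89/160 5 7 N
2 40/117 8/29 -20/117 1516/3393 5 8 W
3 20/37 20/53 -10/37 1270/1961 4 8 S
final 4 7 E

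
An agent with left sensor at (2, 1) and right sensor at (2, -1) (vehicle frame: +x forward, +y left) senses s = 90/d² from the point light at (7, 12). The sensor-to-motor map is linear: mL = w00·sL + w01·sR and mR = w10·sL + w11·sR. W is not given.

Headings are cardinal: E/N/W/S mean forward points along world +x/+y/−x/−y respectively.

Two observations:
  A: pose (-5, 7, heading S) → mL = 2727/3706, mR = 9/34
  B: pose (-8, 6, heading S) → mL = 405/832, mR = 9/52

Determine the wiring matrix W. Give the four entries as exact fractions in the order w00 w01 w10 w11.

1 1/2 1/2 0

obs A: pose=(-5,7,S) → sL=9/17, sR=45/109, mL=2727/3706, mR=9/34
obs B: pose=(-8,6,S) → sL=9/26, sR=9/32, mL=405/832, mR=9/52
sensor matrix S = [[9/17, 45/109], [9/26, 9/32]]; det S = 4617/770848
solve [mL_A; mL_B] = S·[w00; w01] and [mR_A; mR_B] = S·[w10; w11]:
  w00 = 1, w01 = 1/2, w10 = 1/2, w11 = 0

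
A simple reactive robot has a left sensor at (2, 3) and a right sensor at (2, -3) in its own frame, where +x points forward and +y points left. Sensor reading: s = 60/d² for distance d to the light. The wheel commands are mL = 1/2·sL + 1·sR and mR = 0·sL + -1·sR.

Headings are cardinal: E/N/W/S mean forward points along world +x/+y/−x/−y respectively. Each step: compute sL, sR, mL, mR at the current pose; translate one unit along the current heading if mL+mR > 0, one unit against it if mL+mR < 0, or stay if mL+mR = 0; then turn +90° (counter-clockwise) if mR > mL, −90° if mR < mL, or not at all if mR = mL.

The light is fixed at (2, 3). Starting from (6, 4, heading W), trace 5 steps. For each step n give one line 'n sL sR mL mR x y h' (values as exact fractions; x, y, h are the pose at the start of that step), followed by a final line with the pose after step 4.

0 15/2 3 27/4 -3 6 4 W
1 20/3 4/3 14/3 -4/3 5 4 N
2 6/5 30/13 189/65 -30/13 5 5 E
3 60/49 60 2970/49 -60 6 5 S
4 15/2 3 27/4 -3 6 4 W
final 5 4 N

n=0: pose=(6,4,W); sL=15/2, sR=3; mL=27/4, mR=-3; mL+mR=15/4 → advance +1; mR−mL=-39/4 → turn -1·90°
n=1: pose=(5,4,N); sL=20/3, sR=4/3; mL=14/3, mR=-4/3; mL+mR=10/3 → advance +1; mR−mL=-6 → turn -1·90°
n=2: pose=(5,5,E); sL=6/5, sR=30/13; mL=189/65, mR=-30/13; mL+mR=3/5 → advance +1; mR−mL=-339/65 → turn -1·90°
n=3: pose=(6,5,S); sL=60/49, sR=60; mL=2970/49, mR=-60; mL+mR=30/49 → advance +1; mR−mL=-5910/49 → turn -1·90°
n=4: pose=(6,4,W); sL=15/2, sR=3; mL=27/4, mR=-3; mL+mR=15/4 → advance +1; mR−mL=-39/4 → turn -1·90°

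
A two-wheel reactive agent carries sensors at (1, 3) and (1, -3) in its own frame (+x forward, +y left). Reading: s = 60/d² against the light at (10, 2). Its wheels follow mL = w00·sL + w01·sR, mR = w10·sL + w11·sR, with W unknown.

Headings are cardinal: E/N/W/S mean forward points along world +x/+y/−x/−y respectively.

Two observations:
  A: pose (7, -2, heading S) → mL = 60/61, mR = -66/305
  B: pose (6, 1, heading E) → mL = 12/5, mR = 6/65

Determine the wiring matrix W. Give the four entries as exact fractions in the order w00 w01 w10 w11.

0 1 -1/2 1

obs A: pose=(7,-2,S) → sL=12/5, sR=60/61, mL=60/61, mR=-66/305
obs B: pose=(6,1,E) → sL=60/13, sR=12/5, mL=12/5, mR=6/65
sensor matrix S = [[12/5, 60/61], [60/13, 12/5]]; det S = 24192/19825
solve [mL_A; mL_B] = S·[w00; w01] and [mR_A; mR_B] = S·[w10; w11]:
  w00 = 0, w01 = 1, w10 = -1/2, w11 = 1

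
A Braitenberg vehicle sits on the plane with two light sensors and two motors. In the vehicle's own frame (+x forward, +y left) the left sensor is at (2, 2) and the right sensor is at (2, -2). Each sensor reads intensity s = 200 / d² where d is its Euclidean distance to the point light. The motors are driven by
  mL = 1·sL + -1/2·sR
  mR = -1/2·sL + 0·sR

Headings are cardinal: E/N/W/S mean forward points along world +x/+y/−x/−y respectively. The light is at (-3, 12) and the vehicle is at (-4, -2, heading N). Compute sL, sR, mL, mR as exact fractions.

200/153 40/29 2740/4437 -100/153

left sensor world pos  = (-6, 0); dL² = 153
right sensor world pos = (-2, 0); dR² = 145
sL = 200/153 = 200/153
sR = 200/145 = 40/29
mL = 1·sL + -1/2·sR = 2740/4437
mR = -1/2·sL + 0·sR = -100/153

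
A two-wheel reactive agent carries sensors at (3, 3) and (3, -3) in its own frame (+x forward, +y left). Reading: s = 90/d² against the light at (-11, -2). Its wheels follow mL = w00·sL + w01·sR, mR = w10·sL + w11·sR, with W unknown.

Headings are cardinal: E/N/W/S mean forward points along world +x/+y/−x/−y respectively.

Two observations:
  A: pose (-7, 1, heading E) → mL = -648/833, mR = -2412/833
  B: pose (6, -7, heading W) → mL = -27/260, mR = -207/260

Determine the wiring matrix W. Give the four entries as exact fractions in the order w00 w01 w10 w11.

obs A: pose=(-7,1,E) → sL=18/17, sR=90/49, mL=-648/833, mR=-2412/833
obs B: pose=(6,-7,W) → sL=9/26, sR=9/20, mL=-27/260, mR=-207/260
sensor matrix S = [[18/17, 90/49], [9/26, 9/20]]; det S = -17253/108290
solve [mL_A; mL_B] = S·[w00; w01] and [mR_A; mR_B] = S·[w10; w11]:
  w00 = 1, w01 = -1, w10 = -1, w11 = -1

1 -1 -1 -1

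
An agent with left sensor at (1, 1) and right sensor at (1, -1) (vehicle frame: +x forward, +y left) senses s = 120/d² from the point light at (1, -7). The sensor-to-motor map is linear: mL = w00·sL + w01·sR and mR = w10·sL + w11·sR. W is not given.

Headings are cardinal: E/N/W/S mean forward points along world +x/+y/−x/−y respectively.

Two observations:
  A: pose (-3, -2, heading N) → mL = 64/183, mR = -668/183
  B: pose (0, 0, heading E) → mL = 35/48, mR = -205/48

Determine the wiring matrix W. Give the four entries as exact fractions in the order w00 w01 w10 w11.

obs A: pose=(-3,-2,N) → sL=120/61, sR=8/3, mL=64/183, mR=-668/183
obs B: pose=(0,0,E) → sL=15/8, sR=10/3, mL=35/48, mR=-205/48
sensor matrix S = [[120/61, 8/3], [15/8, 10/3]]; det S = 95/61
solve [mL_A; mL_B] = S·[w00; w01] and [mR_A; mR_B] = S·[w10; w11]:
  w00 = -1/2, w01 = 1/2, w10 = -1/2, w11 = -1

-1/2 1/2 -1/2 -1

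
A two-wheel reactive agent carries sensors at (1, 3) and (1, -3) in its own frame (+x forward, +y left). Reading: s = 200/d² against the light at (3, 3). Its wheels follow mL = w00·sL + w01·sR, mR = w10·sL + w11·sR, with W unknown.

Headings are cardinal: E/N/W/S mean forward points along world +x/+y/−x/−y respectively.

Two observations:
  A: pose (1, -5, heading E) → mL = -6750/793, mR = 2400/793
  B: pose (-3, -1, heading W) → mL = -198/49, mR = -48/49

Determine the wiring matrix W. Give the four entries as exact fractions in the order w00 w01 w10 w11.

-1 -1/2 1/2 -1/2

obs A: pose=(1,-5,E) → sL=100/13, sR=100/61, mL=-6750/793, mR=2400/793
obs B: pose=(-3,-1,W) → sL=100/49, sR=4, mL=-198/49, mR=-48/49
sensor matrix S = [[100/13, 100/61], [100/49, 4]]; det S = 1065600/38857
solve [mL_A; mL_B] = S·[w00; w01] and [mR_A; mR_B] = S·[w10; w11]:
  w00 = -1, w01 = -1/2, w10 = 1/2, w11 = -1/2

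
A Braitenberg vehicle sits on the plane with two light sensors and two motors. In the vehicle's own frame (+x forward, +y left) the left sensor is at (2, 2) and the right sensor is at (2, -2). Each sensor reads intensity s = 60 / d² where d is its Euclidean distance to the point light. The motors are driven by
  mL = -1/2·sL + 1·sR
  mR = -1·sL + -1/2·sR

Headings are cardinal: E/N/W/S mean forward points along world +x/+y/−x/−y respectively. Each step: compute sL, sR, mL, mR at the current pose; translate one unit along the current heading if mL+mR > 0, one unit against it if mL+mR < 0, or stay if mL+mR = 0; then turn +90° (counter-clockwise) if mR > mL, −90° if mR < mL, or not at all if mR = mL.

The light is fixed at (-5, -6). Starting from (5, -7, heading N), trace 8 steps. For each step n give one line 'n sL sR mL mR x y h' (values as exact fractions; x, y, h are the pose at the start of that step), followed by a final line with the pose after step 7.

0 12/13 12/29 -18/377 -426/377 5 -7 N
1 5/12 3/8 1/6 -29/48 5 -8 E
2 60/137 12/13 1254/1781 -1602/1781 4 -8 S
3 30/29 6/5 99/145 -237/145 4 -7 W
4 12/13 12/29 -18/377 -426/377 5 -7 N
5 5/12 3/8 1/6 -29/48 5 -8 E
6 60/137 12/13 1254/1781 -1602/1781 4 -8 S
7 30/29 6/5 99/145 -237/145 4 -7 W
final 5 -7 N

n=0: pose=(5,-7,N); sL=12/13, sR=12/29; mL=-18/377, mR=-426/377; mL+mR=-444/377 → advance -1; mR−mL=-408/377 → turn -1·90°
n=1: pose=(5,-8,E); sL=5/12, sR=3/8; mL=1/6, mR=-29/48; mL+mR=-7/16 → advance -1; mR−mL=-37/48 → turn -1·90°
n=2: pose=(4,-8,S); sL=60/137, sR=12/13; mL=1254/1781, mR=-1602/1781; mL+mR=-348/1781 → advance -1; mR−mL=-2856/1781 → turn -1·90°
n=3: pose=(4,-7,W); sL=30/29, sR=6/5; mL=99/145, mR=-237/145; mL+mR=-138/145 → advance -1; mR−mL=-336/145 → turn -1·90°
n=4: pose=(5,-7,N); sL=12/13, sR=12/29; mL=-18/377, mR=-426/377; mL+mR=-444/377 → advance -1; mR−mL=-408/377 → turn -1·90°
n=5: pose=(5,-8,E); sL=5/12, sR=3/8; mL=1/6, mR=-29/48; mL+mR=-7/16 → advance -1; mR−mL=-37/48 → turn -1·90°
n=6: pose=(4,-8,S); sL=60/137, sR=12/13; mL=1254/1781, mR=-1602/1781; mL+mR=-348/1781 → advance -1; mR−mL=-2856/1781 → turn -1·90°
n=7: pose=(4,-7,W); sL=30/29, sR=6/5; mL=99/145, mR=-237/145; mL+mR=-138/145 → advance -1; mR−mL=-336/145 → turn -1·90°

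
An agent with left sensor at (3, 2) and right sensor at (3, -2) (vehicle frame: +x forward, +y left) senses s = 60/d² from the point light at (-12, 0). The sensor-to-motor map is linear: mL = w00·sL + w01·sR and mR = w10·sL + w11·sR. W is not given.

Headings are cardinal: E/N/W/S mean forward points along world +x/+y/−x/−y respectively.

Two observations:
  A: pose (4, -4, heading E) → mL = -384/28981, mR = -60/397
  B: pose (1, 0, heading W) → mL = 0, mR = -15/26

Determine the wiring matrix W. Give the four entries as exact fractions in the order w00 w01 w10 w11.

-1 1 0 -1

obs A: pose=(4,-4,E) → sL=12/73, sR=60/397, mL=-384/28981, mR=-60/397
obs B: pose=(1,0,W) → sL=15/26, sR=15/26, mL=0, mR=-15/26
sensor matrix S = [[12/73, 60/397], [15/26, 15/26]]; det S = 2880/376753
solve [mL_A; mL_B] = S·[w00; w01] and [mR_A; mR_B] = S·[w10; w11]:
  w00 = -1, w01 = 1, w10 = 0, w11 = -1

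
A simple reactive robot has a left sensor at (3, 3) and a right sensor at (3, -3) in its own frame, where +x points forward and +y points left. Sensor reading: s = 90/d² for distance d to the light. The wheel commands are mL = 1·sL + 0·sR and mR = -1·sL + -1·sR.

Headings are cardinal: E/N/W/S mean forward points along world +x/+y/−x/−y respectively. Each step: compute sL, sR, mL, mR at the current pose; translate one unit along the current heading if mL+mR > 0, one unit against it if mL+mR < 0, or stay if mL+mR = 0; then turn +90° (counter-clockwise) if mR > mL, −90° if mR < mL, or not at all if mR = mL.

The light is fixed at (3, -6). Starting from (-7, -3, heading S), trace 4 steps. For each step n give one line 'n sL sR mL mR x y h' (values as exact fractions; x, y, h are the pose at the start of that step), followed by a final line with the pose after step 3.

0 90/49 90/169 90/49 -19620/8281 -7 -3 S
1 9/17 45/109 9/17 -1746/1853 -7 -2 W
2 90/193 18/17 90/193 -5004/3281 -6 -2 N
3 5/4 5/2 5/4 -15/4 -6 -3 E
final -7 -3 S

n=0: pose=(-7,-3,S); sL=90/49, sR=90/169; mL=90/49, mR=-19620/8281; mL+mR=-90/169 → advance -1; mR−mL=-34830/8281 → turn -1·90°
n=1: pose=(-7,-2,W); sL=9/17, sR=45/109; mL=9/17, mR=-1746/1853; mL+mR=-45/109 → advance -1; mR−mL=-2727/1853 → turn -1·90°
n=2: pose=(-6,-2,N); sL=90/193, sR=18/17; mL=90/193, mR=-5004/3281; mL+mR=-18/17 → advance -1; mR−mL=-6534/3281 → turn -1·90°
n=3: pose=(-6,-3,E); sL=5/4, sR=5/2; mL=5/4, mR=-15/4; mL+mR=-5/2 → advance -1; mR−mL=-5 → turn -1·90°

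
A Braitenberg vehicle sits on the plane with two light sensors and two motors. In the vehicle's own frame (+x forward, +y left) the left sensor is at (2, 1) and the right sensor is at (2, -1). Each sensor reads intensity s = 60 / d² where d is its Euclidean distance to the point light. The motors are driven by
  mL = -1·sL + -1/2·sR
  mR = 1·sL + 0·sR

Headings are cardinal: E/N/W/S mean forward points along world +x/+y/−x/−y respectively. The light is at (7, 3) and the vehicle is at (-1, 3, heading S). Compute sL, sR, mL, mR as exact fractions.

left sensor world pos  = (0, 1); dL² = 53
right sensor world pos = (-2, 1); dR² = 85
sL = 60/53 = 60/53
sR = 60/85 = 12/17
mL = -1·sL + -1/2·sR = -1338/901
mR = 1·sL + 0·sR = 60/53

60/53 12/17 -1338/901 60/53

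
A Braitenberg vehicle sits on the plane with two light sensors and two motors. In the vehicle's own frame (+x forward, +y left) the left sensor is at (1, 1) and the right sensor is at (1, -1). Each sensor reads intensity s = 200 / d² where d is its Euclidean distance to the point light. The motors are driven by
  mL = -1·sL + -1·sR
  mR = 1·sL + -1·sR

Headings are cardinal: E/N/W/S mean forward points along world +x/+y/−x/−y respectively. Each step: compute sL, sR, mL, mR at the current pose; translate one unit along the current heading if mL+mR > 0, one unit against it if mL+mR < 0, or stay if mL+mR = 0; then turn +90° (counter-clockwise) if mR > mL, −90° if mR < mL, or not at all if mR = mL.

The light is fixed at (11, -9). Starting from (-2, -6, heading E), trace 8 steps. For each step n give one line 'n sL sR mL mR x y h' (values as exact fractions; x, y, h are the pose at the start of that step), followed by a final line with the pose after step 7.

n=0: pose=(-2,-6,E); sL=5/4, sR=50/37; mL=-385/148, mR=-15/148; mL+mR=-100/37 → advance -1; mR−mL=5/2 → turn +1·90°
n=1: pose=(-3,-6,N); sL=200/241, sR=40/37; mL=-17040/8917, mR=-2240/8917; mL+mR=-80/37 → advance -1; mR−mL=400/241 → turn +1·90°
n=2: pose=(-3,-7,W); sL=100/113, sR=100/117; mL=-23000/13221, mR=400/13221; mL+mR=-200/117 → advance -1; mR−mL=200/113 → turn +1·90°
n=3: pose=(-2,-7,S); sL=40/29, sR=200/197; mL=-13680/5713, mR=2080/5713; mL+mR=-400/197 → advance -1; mR−mL=80/29 → turn +1·90°
n=4: pose=(-2,-6,E); sL=5/4, sR=50/37; mL=-385/148, mR=-15/148; mL+mR=-100/37 → advance -1; mR−mL=5/2 → turn +1·90°
n=5: pose=(-3,-6,N); sL=200/241, sR=40/37; mL=-17040/8917, mR=-2240/8917; mL+mR=-80/37 → advance -1; mR−mL=400/241 → turn +1·90°
n=6: pose=(-3,-7,W); sL=100/113, sR=100/117; mL=-23000/13221, mR=400/13221; mL+mR=-200/117 → advance -1; mR−mL=200/113 → turn +1·90°
n=7: pose=(-2,-7,S); sL=40/29, sR=200/197; mL=-13680/5713, mR=2080/5713; mL+mR=-400/197 → advance -1; mR−mL=80/29 → turn +1·90°

0 5/4 50/37 -385/148 -15/148 -2 -6 E
1 200/241 40/37 -17040/8917 -2240/8917 -3 -6 N
2 100/113 100/117 -23000/13221 400/13221 -3 -7 W
3 40/29 200/197 -13680/5713 2080/5713 -2 -7 S
4 5/4 50/37 -385/148 -15/148 -2 -6 E
5 200/241 40/37 -17040/8917 -2240/8917 -3 -6 N
6 100/113 100/117 -23000/13221 400/13221 -3 -7 W
7 40/29 200/197 -13680/5713 2080/5713 -2 -7 S
final -2 -6 E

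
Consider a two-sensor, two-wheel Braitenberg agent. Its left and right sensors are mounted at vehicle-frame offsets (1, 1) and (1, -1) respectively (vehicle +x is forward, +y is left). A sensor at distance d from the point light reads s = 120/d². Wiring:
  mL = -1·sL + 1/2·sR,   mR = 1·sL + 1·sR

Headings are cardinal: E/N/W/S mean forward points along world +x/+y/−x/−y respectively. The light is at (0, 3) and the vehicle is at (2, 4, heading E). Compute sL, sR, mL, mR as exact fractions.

120/13 40/3 -100/39 880/39

left sensor world pos  = (3, 5); dL² = 13
right sensor world pos = (3, 3); dR² = 9
sL = 120/13 = 120/13
sR = 120/9 = 40/3
mL = -1·sL + 1/2·sR = -100/39
mR = 1·sL + 1·sR = 880/39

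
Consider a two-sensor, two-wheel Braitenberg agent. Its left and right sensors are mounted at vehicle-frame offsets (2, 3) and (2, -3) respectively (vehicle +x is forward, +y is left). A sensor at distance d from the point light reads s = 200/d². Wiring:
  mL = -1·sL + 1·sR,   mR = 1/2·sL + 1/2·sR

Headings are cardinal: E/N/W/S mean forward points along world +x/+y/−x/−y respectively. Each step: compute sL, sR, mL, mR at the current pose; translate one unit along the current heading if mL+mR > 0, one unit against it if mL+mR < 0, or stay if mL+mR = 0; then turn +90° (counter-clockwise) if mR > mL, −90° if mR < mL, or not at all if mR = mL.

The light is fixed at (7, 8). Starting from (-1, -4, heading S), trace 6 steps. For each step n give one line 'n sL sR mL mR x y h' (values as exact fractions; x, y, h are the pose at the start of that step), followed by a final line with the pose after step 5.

n=0: pose=(-1,-4,S); sL=200/221, sR=200/317; mL=-19200/70057, mR=53800/70057; mL+mR=34600/70057 → advance +1; mR−mL=73000/70057 → turn +1·90°
n=1: pose=(-1,-5,E); sL=25/17, sR=50/73; mL=-975/1241, mR=2675/2482; mL+mR=725/2482 → advance +1; mR−mL=4625/2482 → turn +1·90°
n=2: pose=(0,-5,N); sL=200/221, sR=200/137; mL=16800/30277, mR=35800/30277; mL+mR=52600/30277 → advance +1; mR−mL=19000/30277 → turn +1·90°
n=3: pose=(0,-4,W); sL=100/153, sR=100/81; mL=800/1377, mR=1300/1377; mL+mR=700/459 → advance +1; mR−mL=500/1377 → turn +1·90°
n=4: pose=(-1,-4,S); sL=200/221, sR=200/317; mL=-19200/70057, mR=53800/70057; mL+mR=34600/70057 → advance +1; mR−mL=73000/70057 → turn +1·90°
n=5: pose=(-1,-5,E); sL=25/17, sR=50/73; mL=-975/1241, mR=2675/2482; mL+mR=725/2482 → advance +1; mR−mL=4625/2482 → turn +1·90°

0 200/221 200/317 -19200/70057 53800/70057 -1 -4 S
1 25/17 50/73 -975/1241 2675/2482 -1 -5 E
2 200/221 200/137 16800/30277 35800/30277 0 -5 N
3 100/153 100/81 800/1377 1300/1377 0 -4 W
4 200/221 200/317 -19200/70057 53800/70057 -1 -4 S
5 25/17 50/73 -975/1241 2675/2482 -1 -5 E
final 0 -5 N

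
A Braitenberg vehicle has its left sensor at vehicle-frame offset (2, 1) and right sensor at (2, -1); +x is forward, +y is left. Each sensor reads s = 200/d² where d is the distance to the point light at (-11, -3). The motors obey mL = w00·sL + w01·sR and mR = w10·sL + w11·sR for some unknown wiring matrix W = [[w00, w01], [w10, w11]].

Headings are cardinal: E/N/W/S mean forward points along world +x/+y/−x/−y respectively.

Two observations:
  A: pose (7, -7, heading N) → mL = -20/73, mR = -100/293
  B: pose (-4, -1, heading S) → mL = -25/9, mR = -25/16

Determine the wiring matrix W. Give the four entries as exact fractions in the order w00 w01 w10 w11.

obs A: pose=(7,-7,N) → sL=200/293, sR=40/73, mL=-20/73, mR=-100/293
obs B: pose=(-4,-1,S) → sL=25/8, sR=50/9, mL=-25/9, mR=-25/16
sensor matrix S = [[200/293, 40/73], [25/8, 50/9]]; det S = 400375/192501
solve [mL_A; mL_B] = S·[w00; w01] and [mR_A; mR_B] = S·[w10; w11]:
  w00 = 0, w01 = -1/2, w10 = -1/2, w11 = 0

0 -1/2 -1/2 0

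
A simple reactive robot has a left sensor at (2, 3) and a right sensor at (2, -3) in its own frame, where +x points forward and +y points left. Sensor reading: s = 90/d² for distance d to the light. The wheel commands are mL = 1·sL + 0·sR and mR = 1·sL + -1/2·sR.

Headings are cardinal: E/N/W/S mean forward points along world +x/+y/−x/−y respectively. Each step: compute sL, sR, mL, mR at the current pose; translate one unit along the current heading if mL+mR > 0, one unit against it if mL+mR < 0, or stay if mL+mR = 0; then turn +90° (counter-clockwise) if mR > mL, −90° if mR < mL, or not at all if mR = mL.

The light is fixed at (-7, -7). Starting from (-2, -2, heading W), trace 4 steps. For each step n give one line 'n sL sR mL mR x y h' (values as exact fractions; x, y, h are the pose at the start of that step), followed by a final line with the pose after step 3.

0 90/13 90/73 90/13 5985/949 -2 -2 W
1 9/5 45/49 9/5 657/490 -3 -2 N
2 10/13 2 10/13 -3/13 -3 -1 E
3 9/8 9/2 9/8 -9/8 -2 -1 S
final -2 -1 W

n=0: pose=(-2,-2,W); sL=90/13, sR=90/73; mL=90/13, mR=5985/949; mL+mR=12555/949 → advance +1; mR−mL=-45/73 → turn -1·90°
n=1: pose=(-3,-2,N); sL=9/5, sR=45/49; mL=9/5, mR=657/490; mL+mR=1539/490 → advance +1; mR−mL=-45/98 → turn -1·90°
n=2: pose=(-3,-1,E); sL=10/13, sR=2; mL=10/13, mR=-3/13; mL+mR=7/13 → advance +1; mR−mL=-1 → turn -1·90°
n=3: pose=(-2,-1,S); sL=9/8, sR=9/2; mL=9/8, mR=-9/8; mL+mR=0 → advance +0; mR−mL=-9/4 → turn -1·90°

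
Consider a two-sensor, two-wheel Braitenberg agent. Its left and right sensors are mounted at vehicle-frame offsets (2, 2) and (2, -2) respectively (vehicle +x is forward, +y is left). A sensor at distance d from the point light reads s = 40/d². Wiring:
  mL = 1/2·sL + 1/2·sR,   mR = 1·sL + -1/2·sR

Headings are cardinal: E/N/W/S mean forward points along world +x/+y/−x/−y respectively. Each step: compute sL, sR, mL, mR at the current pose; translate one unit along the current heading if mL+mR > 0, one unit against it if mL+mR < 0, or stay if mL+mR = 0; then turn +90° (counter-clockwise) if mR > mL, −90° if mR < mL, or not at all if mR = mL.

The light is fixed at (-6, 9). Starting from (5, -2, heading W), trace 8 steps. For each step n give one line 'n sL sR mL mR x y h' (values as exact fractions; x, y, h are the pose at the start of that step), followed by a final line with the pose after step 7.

0 4/25 20/81 412/2025 74/2025 5 -2 W
1 8/29 8/45 296/1305 244/1305 4 -2 N
2 5/26 5/36 155/936 115/936 4 -1 E
3 40/313 8/45 2152/14085 548/14085 5 -1 S
4 4/25 20/81 412/2025 74/2025 5 -2 W
5 8/29 8/45 296/1305 244/1305 4 -2 N
6 5/26 5/36 155/936 115/936 4 -1 E
7 40/313 8/45 2152/14085 548/14085 5 -1 S
final 5 -2 W

n=0: pose=(5,-2,W); sL=4/25, sR=20/81; mL=412/2025, mR=74/2025; mL+mR=6/25 → advance +1; mR−mL=-338/2025 → turn -1·90°
n=1: pose=(4,-2,N); sL=8/29, sR=8/45; mL=296/1305, mR=244/1305; mL+mR=12/29 → advance +1; mR−mL=-52/1305 → turn -1·90°
n=2: pose=(4,-1,E); sL=5/26, sR=5/36; mL=155/936, mR=115/936; mL+mR=15/52 → advance +1; mR−mL=-5/117 → turn -1·90°
n=3: pose=(5,-1,S); sL=40/313, sR=8/45; mL=2152/14085, mR=548/14085; mL+mR=60/313 → advance +1; mR−mL=-1604/14085 → turn -1·90°
n=4: pose=(5,-2,W); sL=4/25, sR=20/81; mL=412/2025, mR=74/2025; mL+mR=6/25 → advance +1; mR−mL=-338/2025 → turn -1·90°
n=5: pose=(4,-2,N); sL=8/29, sR=8/45; mL=296/1305, mR=244/1305; mL+mR=12/29 → advance +1; mR−mL=-52/1305 → turn -1·90°
n=6: pose=(4,-1,E); sL=5/26, sR=5/36; mL=155/936, mR=115/936; mL+mR=15/52 → advance +1; mR−mL=-5/117 → turn -1·90°
n=7: pose=(5,-1,S); sL=40/313, sR=8/45; mL=2152/14085, mR=548/14085; mL+mR=60/313 → advance +1; mR−mL=-1604/14085 → turn -1·90°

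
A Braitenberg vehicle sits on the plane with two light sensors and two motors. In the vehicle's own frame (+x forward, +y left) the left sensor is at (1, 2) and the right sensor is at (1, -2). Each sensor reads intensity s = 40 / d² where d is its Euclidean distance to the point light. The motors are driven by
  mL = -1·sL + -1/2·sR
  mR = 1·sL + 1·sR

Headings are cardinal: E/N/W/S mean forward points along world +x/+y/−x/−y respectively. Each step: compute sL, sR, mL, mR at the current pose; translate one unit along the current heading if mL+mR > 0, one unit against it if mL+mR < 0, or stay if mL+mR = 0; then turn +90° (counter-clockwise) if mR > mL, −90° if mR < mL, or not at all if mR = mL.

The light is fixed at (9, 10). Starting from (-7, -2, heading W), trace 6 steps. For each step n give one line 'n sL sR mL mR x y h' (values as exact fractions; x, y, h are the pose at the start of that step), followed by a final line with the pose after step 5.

n=0: pose=(-7,-2,W); sL=8/97, sR=40/389; mL=-5052/37733, mR=6992/37733; mL+mR=20/389 → advance +1; mR−mL=12044/37733 → turn +1·90°
n=1: pose=(-8,-2,S); sL=20/197, sR=4/53; mL=-1454/10441, mR=1848/10441; mL+mR=2/53 → advance +1; mR−mL=3302/10441 → turn +1·90°
n=2: pose=(-8,-3,E); sL=40/377, sR=40/481; mL=-2060/13949, mR=2640/13949; mL+mR=20/481 → advance +1; mR−mL=4700/13949 → turn +1·90°
n=3: pose=(-7,-3,N); sL=10/117, sR=2/17; mL=-287/1989, mR=404/1989; mL+mR=1/17 → advance +1; mR−mL=691/1989 → turn +1·90°
n=4: pose=(-7,-2,W); sL=8/97, sR=40/389; mL=-5052/37733, mR=6992/37733; mL+mR=20/389 → advance +1; mR−mL=12044/37733 → turn +1·90°
n=5: pose=(-8,-2,S); sL=20/197, sR=4/53; mL=-1454/10441, mR=1848/10441; mL+mR=2/53 → advance +1; mR−mL=3302/10441 → turn +1·90°

0 8/97 40/389 -5052/37733 6992/37733 -7 -2 W
1 20/197 4/53 -1454/10441 1848/10441 -8 -2 S
2 40/377 40/481 -2060/13949 2640/13949 -8 -3 E
3 10/117 2/17 -287/1989 404/1989 -7 -3 N
4 8/97 40/389 -5052/37733 6992/37733 -7 -2 W
5 20/197 4/53 -1454/10441 1848/10441 -8 -2 S
final -8 -3 E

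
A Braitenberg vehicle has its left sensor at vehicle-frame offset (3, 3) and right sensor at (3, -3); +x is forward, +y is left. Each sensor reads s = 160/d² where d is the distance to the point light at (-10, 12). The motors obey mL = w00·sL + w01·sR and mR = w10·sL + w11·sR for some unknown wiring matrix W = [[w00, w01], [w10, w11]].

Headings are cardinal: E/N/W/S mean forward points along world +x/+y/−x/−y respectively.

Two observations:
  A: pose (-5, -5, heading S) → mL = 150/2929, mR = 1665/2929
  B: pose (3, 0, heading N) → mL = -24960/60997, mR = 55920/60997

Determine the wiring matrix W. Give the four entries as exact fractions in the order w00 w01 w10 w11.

obs A: pose=(-5,-5,S) → sL=10/29, sR=40/101, mL=150/2929, mR=1665/2929
obs B: pose=(3,0,N) → sL=160/181, sR=160/337, mL=-24960/60997, mR=55920/60997
sensor matrix S = [[10/29, 40/101], [160/181, 160/337]]; det S = -33297600/178660213
solve [mL_A; mL_B] = S·[w00; w01] and [mR_A; mR_B] = S·[w10; w11]:
  w00 = -1, w01 = 1, w10 = 1/2, w11 = 1

-1 1 1/2 1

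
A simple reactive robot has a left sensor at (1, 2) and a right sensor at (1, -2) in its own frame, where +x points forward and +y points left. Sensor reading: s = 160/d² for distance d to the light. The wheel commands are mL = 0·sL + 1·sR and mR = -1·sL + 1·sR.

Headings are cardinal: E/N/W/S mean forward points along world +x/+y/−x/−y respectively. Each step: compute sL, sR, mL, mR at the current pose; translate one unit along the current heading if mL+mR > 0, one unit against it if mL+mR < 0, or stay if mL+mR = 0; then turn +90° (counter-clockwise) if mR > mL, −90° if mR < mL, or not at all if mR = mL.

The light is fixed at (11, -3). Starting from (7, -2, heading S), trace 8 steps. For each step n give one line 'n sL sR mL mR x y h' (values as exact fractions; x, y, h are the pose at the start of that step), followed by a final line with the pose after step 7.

0 40 40/9 40/9 -320/9 7 -2 S
1 32/5 160/41 160/41 -512/205 7 -1 W
2 80/29 80/9 80/9 1600/261 6 -1 N
3 160/41 160/17 160/17 3840/697 6 0 E
4 20 4 4 -16 7 0 S
5 160/29 160/61 160/61 -5120/1769 7 1 W
6 16/5 80/13 80/13 192/65 8 1 N
7 160/53 160/13 160/13 6400/689 8 2 E
final 9 2 S

n=0: pose=(7,-2,S); sL=40, sR=40/9; mL=40/9, mR=-320/9; mL+mR=-280/9 → advance -1; mR−mL=-40 → turn -1·90°
n=1: pose=(7,-1,W); sL=32/5, sR=160/41; mL=160/41, mR=-512/205; mL+mR=288/205 → advance +1; mR−mL=-32/5 → turn -1·90°
n=2: pose=(6,-1,N); sL=80/29, sR=80/9; mL=80/9, mR=1600/261; mL+mR=3920/261 → advance +1; mR−mL=-80/29 → turn -1·90°
n=3: pose=(6,0,E); sL=160/41, sR=160/17; mL=160/17, mR=3840/697; mL+mR=10400/697 → advance +1; mR−mL=-160/41 → turn -1·90°
n=4: pose=(7,0,S); sL=20, sR=4; mL=4, mR=-16; mL+mR=-12 → advance -1; mR−mL=-20 → turn -1·90°
n=5: pose=(7,1,W); sL=160/29, sR=160/61; mL=160/61, mR=-5120/1769; mL+mR=-480/1769 → advance -1; mR−mL=-160/29 → turn -1·90°
n=6: pose=(8,1,N); sL=16/5, sR=80/13; mL=80/13, mR=192/65; mL+mR=592/65 → advance +1; mR−mL=-16/5 → turn -1·90°
n=7: pose=(8,2,E); sL=160/53, sR=160/13; mL=160/13, mR=6400/689; mL+mR=14880/689 → advance +1; mR−mL=-160/53 → turn -1·90°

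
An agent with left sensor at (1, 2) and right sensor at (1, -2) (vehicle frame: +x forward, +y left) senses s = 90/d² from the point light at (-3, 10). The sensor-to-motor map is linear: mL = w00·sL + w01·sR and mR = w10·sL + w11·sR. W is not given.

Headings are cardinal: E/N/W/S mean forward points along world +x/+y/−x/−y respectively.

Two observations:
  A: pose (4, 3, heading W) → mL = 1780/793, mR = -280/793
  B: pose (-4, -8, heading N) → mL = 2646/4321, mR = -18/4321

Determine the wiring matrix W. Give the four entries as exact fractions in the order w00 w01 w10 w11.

obs A: pose=(4,3,W) → sL=10/13, sR=90/61, mL=1780/793, mR=-280/793
obs B: pose=(-4,-8,N) → sL=45/149, sR=9/29, mL=2646/4321, mR=-18/4321
sensor matrix S = [[10/13, 90/61], [45/149, 9/29]]; det S = -708840/3426553
solve [mL_A; mL_B] = S·[w00; w01] and [mR_A; mR_B] = S·[w10; w11]:
  w00 = 1, w01 = 1, w10 = 1/2, w11 = -1/2

1 1 1/2 -1/2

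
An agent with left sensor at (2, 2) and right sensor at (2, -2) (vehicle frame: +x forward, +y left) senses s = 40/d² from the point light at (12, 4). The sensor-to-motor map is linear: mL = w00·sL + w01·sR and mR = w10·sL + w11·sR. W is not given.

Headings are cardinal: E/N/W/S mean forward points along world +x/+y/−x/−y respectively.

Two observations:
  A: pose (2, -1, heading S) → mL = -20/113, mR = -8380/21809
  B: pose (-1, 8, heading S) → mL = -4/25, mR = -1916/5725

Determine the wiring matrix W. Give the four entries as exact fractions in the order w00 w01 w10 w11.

obs A: pose=(2,-1,S) → sL=40/113, sR=40/193, mL=-20/113, mR=-8380/21809
obs B: pose=(-1,8,S) → sL=8/25, sR=40/229, mL=-4/25, mR=-1916/5725
sensor matrix S = [[40/113, 40/193], [8/25, 40/229]]; det S = -112128/24971305
solve [mL_A; mL_B] = S·[w00; w01] and [mR_A; mR_B] = S·[w10; w11]:
  w00 = -1/2, w01 = 0, w10 = -1/2, w11 = -1

-1/2 0 -1/2 -1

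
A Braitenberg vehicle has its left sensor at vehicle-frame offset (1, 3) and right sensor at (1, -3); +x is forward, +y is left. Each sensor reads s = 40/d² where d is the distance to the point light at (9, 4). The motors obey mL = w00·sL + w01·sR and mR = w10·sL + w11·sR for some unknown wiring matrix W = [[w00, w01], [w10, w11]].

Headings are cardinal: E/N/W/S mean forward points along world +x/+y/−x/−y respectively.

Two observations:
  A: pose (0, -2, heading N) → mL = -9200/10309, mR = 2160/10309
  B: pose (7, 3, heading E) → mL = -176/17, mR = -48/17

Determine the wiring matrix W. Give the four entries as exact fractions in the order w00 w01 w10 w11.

-1 -1 -1/2 1/2

obs A: pose=(0,-2,N) → sL=40/169, sR=40/61, mL=-9200/10309, mR=2160/10309
obs B: pose=(7,3,E) → sL=8, sR=40/17, mL=-176/17, mR=-48/17
sensor matrix S = [[40/169, 40/61], [8, 40/17]]; det S = -821760/175253
solve [mL_A; mL_B] = S·[w00; w01] and [mR_A; mR_B] = S·[w10; w11]:
  w00 = -1, w01 = -1, w10 = -1/2, w11 = 1/2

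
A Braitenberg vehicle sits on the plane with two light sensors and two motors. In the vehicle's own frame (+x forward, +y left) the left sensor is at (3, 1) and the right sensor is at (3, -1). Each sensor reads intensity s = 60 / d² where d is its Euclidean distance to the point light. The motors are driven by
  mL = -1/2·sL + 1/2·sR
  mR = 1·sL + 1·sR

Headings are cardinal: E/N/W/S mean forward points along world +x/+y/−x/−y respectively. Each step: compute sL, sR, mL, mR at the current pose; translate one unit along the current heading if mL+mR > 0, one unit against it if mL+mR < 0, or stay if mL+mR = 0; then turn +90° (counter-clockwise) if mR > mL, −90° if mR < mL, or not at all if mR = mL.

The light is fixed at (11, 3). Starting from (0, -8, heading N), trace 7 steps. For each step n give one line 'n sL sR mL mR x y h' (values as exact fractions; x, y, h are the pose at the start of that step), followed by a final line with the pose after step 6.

0 15/52 15/41 165/4264 1395/2132 0 -8 N
1 60/317 60/277 1200/87809 35640/87809 0 -7 W
2 6/29 30/169 -72/4901 1884/4901 -1 -7 S
3 60/181 4/15 -88/2715 1624/2715 -1 -8 E
4 15/52 15/41 165/4264 1395/2132 0 -8 N
5 60/317 60/277 1200/87809 35640/87809 0 -7 W
6 6/29 30/169 -72/4901 1884/4901 -1 -7 S
final -1 -8 E

n=0: pose=(0,-8,N); sL=15/52, sR=15/41; mL=165/4264, mR=1395/2132; mL+mR=2955/4264 → advance +1; mR−mL=2625/4264 → turn +1·90°
n=1: pose=(0,-7,W); sL=60/317, sR=60/277; mL=1200/87809, mR=35640/87809; mL+mR=36840/87809 → advance +1; mR−mL=34440/87809 → turn +1·90°
n=2: pose=(-1,-7,S); sL=6/29, sR=30/169; mL=-72/4901, mR=1884/4901; mL+mR=1812/4901 → advance +1; mR−mL=1956/4901 → turn +1·90°
n=3: pose=(-1,-8,E); sL=60/181, sR=4/15; mL=-88/2715, mR=1624/2715; mL+mR=512/905 → advance +1; mR−mL=1712/2715 → turn +1·90°
n=4: pose=(0,-8,N); sL=15/52, sR=15/41; mL=165/4264, mR=1395/2132; mL+mR=2955/4264 → advance +1; mR−mL=2625/4264 → turn +1·90°
n=5: pose=(0,-7,W); sL=60/317, sR=60/277; mL=1200/87809, mR=35640/87809; mL+mR=36840/87809 → advance +1; mR−mL=34440/87809 → turn +1·90°
n=6: pose=(-1,-7,S); sL=6/29, sR=30/169; mL=-72/4901, mR=1884/4901; mL+mR=1812/4901 → advance +1; mR−mL=1956/4901 → turn +1·90°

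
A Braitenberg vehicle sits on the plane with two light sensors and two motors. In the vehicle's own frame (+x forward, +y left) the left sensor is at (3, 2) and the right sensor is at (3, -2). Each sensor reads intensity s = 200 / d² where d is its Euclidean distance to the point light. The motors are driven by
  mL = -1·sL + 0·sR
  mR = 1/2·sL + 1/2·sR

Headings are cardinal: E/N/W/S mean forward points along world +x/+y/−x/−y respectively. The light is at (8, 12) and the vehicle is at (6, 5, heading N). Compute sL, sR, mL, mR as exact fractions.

25/4 25/2 -25/4 75/8

left sensor world pos  = (4, 8); dL² = 32
right sensor world pos = (8, 8); dR² = 16
sL = 200/32 = 25/4
sR = 200/16 = 25/2
mL = -1·sL + 0·sR = -25/4
mR = 1/2·sL + 1/2·sR = 75/8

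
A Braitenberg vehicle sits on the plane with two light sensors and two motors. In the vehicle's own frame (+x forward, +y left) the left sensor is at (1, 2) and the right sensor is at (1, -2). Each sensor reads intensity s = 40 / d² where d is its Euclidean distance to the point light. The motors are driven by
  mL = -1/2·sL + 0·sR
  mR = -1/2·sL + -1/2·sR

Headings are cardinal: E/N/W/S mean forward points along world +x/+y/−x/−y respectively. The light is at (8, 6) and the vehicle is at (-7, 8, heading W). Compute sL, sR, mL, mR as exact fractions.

5/32 5/34 -5/64 -165/1088

left sensor world pos  = (-8, 6); dL² = 256
right sensor world pos = (-8, 10); dR² = 272
sL = 40/256 = 5/32
sR = 40/272 = 5/34
mL = -1/2·sL + 0·sR = -5/64
mR = -1/2·sL + -1/2·sR = -165/1088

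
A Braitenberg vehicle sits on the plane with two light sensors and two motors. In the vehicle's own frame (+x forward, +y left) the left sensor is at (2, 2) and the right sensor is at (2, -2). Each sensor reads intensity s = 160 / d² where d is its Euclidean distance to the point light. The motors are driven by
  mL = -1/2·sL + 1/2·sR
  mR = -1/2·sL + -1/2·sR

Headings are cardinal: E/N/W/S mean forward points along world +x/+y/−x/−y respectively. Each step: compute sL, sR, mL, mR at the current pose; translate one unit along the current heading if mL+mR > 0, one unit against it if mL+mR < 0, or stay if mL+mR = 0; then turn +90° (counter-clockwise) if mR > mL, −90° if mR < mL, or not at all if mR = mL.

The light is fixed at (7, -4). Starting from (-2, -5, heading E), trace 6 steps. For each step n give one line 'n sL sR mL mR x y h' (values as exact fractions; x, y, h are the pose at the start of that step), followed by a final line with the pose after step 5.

n=0: pose=(-2,-5,E); sL=16/5, sR=80/29; mL=-32/145, mR=-432/145; mL+mR=-16/5 → advance -1; mR−mL=-80/29 → turn -1·90°
n=1: pose=(-3,-5,S); sL=160/73, sR=160/153; mL=-6400/11169, mR=-18080/11169; mL+mR=-160/73 → advance -1; mR−mL=-160/153 → turn -1·90°
n=2: pose=(-3,-4,W); sL=40/37, sR=40/37; mL=0, mR=-40/37; mL+mR=-40/37 → advance -1; mR−mL=-40/37 → turn -1·90°
n=3: pose=(-2,-4,N); sL=32/25, sR=160/53; mL=1152/1325, mR=-2848/1325; mL+mR=-32/25 → advance -1; mR−mL=-160/53 → turn -1·90°
n=4: pose=(-2,-5,E); sL=16/5, sR=80/29; mL=-32/145, mR=-432/145; mL+mR=-16/5 → advance -1; mR−mL=-80/29 → turn -1·90°
n=5: pose=(-3,-5,S); sL=160/73, sR=160/153; mL=-6400/11169, mR=-18080/11169; mL+mR=-160/73 → advance -1; mR−mL=-160/153 → turn -1·90°

0 16/5 80/29 -32/145 -432/145 -2 -5 E
1 160/73 160/153 -6400/11169 -18080/11169 -3 -5 S
2 40/37 40/37 0 -40/37 -3 -4 W
3 32/25 160/53 1152/1325 -2848/1325 -2 -4 N
4 16/5 80/29 -32/145 -432/145 -2 -5 E
5 160/73 160/153 -6400/11169 -18080/11169 -3 -5 S
final -3 -4 W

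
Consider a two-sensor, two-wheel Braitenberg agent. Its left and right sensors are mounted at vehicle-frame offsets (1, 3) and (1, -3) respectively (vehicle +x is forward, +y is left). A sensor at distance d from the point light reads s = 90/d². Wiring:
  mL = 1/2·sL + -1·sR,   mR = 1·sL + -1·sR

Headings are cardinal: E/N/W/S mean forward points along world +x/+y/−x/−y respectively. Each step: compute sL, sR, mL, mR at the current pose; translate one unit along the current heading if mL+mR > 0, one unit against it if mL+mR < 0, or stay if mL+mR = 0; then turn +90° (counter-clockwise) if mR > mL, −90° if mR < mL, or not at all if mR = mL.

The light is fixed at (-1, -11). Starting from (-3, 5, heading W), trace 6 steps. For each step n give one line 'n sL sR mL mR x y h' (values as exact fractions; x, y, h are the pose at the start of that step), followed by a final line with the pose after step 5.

0 45/89 9/37 63/6586 864/3293 -3 5 W
1 2/5 10/29 -21/145 8/145 -4 5 S
2 45/202 9/20 -171/505 -459/2020 -4 6 E
3 90/373 18/65 -3789/24245 -864/24245 -5 6 N
4 45/97 45/193 -45/37442 4320/18721 -5 5 W
5 90/229 90/289 -7605/66181 5400/66181 -6 5 S
final -6 6 E

n=0: pose=(-3,5,W); sL=45/89, sR=9/37; mL=63/6586, mR=864/3293; mL+mR=1791/6586 → advance +1; mR−mL=45/178 → turn +1·90°
n=1: pose=(-4,5,S); sL=2/5, sR=10/29; mL=-21/145, mR=8/145; mL+mR=-13/145 → advance -1; mR−mL=1/5 → turn +1·90°
n=2: pose=(-4,6,E); sL=45/202, sR=9/20; mL=-171/505, mR=-459/2020; mL+mR=-1143/2020 → advance -1; mR−mL=45/404 → turn +1·90°
n=3: pose=(-5,6,N); sL=90/373, sR=18/65; mL=-3789/24245, mR=-864/24245; mL+mR=-4653/24245 → advance -1; mR−mL=45/373 → turn +1·90°
n=4: pose=(-5,5,W); sL=45/97, sR=45/193; mL=-45/37442, mR=4320/18721; mL+mR=8595/37442 → advance +1; mR−mL=45/194 → turn +1·90°
n=5: pose=(-6,5,S); sL=90/229, sR=90/289; mL=-7605/66181, mR=5400/66181; mL+mR=-2205/66181 → advance -1; mR−mL=45/229 → turn +1·90°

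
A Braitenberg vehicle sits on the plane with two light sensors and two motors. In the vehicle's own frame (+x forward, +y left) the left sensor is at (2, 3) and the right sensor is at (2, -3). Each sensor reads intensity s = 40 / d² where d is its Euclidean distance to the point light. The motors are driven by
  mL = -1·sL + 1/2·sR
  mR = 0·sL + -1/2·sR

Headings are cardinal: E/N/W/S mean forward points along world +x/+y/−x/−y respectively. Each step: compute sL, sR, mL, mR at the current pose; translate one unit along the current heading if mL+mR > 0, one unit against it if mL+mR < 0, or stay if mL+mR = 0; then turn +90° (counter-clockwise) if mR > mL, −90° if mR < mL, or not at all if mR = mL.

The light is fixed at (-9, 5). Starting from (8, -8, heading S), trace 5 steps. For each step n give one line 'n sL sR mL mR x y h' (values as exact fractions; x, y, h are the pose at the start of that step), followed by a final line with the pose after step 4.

0 8/125 40/421 -868/52625 -20/421 8 -8 S
1 4/45 20/153 -2/85 -10/153 8 -7 W
2 8/65 40/541 -3028/35165 -20/541 9 -7 N
3 5/64 10/89 -125/5696 -5/89 9 -8 W
4 40/377 8/121 -3332/45617 -4/121 10 -8 N
final 10 -9 W

n=0: pose=(8,-8,S); sL=8/125, sR=40/421; mL=-868/52625, mR=-20/421; mL+mR=-8/125 → advance -1; mR−mL=-1632/52625 → turn -1·90°
n=1: pose=(8,-7,W); sL=4/45, sR=20/153; mL=-2/85, mR=-10/153; mL+mR=-4/45 → advance -1; mR−mL=-32/765 → turn -1·90°
n=2: pose=(9,-7,N); sL=8/65, sR=40/541; mL=-3028/35165, mR=-20/541; mL+mR=-8/65 → advance -1; mR−mL=1728/35165 → turn +1·90°
n=3: pose=(9,-8,W); sL=5/64, sR=10/89; mL=-125/5696, mR=-5/89; mL+mR=-5/64 → advance -1; mR−mL=-195/5696 → turn -1·90°
n=4: pose=(10,-8,N); sL=40/377, sR=8/121; mL=-3332/45617, mR=-4/121; mL+mR=-40/377 → advance -1; mR−mL=1824/45617 → turn +1·90°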